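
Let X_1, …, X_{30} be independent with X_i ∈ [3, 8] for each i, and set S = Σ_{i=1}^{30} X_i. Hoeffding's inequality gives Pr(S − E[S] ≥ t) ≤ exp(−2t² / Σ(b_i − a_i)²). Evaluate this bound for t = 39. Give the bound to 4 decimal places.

0.0173

Σ(b_i − a_i)² = 30·(5)² = 750.
Exponent = 2·39²/750 = 4.0560.
Bound = exp(−4.0560) = 0.01732.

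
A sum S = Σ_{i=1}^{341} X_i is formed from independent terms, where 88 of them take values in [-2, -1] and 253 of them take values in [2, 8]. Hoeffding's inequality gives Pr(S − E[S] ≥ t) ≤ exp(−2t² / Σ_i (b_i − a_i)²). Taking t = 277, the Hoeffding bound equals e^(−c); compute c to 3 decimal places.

16.687

Σ(b_i − a_i)² = 88·1² + 253·6² = 9196.
c = 2t² / 9196 = 2·277² / 9196 = 16.6875.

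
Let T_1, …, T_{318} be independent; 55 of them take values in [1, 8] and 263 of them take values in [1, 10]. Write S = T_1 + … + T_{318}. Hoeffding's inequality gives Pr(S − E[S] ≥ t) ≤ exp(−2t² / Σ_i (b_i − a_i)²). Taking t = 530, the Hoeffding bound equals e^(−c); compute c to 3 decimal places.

Σ(b_i − a_i)² = 55·7² + 263·9² = 23998.
c = 2t² / 23998 = 2·530² / 23998 = 23.4103.

23.410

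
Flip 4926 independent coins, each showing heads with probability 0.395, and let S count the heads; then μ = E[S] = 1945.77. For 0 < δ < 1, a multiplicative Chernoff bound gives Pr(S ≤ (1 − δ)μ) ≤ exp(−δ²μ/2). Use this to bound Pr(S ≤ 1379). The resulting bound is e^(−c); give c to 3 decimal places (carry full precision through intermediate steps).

Write 1379 = (1 − δ)μ, so δ = 1 − 1379/1945.77 = 0.2912831…
Then the exponent is δ²μ/2 = (μ − 1379)²/(2μ) = 82.545273.

82.545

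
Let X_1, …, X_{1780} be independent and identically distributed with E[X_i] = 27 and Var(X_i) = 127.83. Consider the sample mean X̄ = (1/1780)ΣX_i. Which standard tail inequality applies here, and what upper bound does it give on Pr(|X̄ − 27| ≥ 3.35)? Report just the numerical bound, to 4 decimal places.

With mean and variance of each term known, Chebyshev's inequality bounds the deviation of the sum (or sample mean).
Var(X̄) = Var(X_i)/n = 127.83/1780 = 0.071815.
Chebyshev: Pr(|X̄ − 27| ≥ 3.35) ≤ Var(X̄)/(3.35)² = 127.83/(1780·3.35²) = 0.0064.

0.0064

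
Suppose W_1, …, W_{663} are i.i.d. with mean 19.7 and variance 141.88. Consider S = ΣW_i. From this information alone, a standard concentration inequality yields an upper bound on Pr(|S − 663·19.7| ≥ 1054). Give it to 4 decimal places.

With mean and variance of each term known, Chebyshev's inequality bounds the deviation of the sum (or sample mean).
Var(S) = n·Var(W_i) = 663·141.88 = 94066.44.
Chebyshev: Pr(|S − 663·19.7| ≥ 1054) ≤ Var(S)/1054² = 94066.44/1110916 = 0.0847.

0.0847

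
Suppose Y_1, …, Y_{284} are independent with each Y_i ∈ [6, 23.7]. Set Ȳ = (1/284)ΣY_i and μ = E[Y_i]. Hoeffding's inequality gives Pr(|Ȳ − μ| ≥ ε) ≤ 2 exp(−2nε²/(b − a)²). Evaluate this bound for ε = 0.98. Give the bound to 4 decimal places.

0.3506

Exponent: 2nε²/(b − a)² = 2·284·0.98² / 17.7² = 1.74122.
Bound = 2·exp(−1.74122) = 0.35061.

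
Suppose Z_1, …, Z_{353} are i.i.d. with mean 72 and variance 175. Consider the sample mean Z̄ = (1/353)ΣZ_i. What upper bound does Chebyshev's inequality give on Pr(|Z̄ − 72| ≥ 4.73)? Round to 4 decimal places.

0.0222

Var(Z̄) = Var(Z_i)/n = 175/353 = 0.49575.
Chebyshev: Pr(|Z̄ − 72| ≥ 4.73) ≤ Var(Z̄)/(4.73)² = 175/(353·4.73²) = 0.0222.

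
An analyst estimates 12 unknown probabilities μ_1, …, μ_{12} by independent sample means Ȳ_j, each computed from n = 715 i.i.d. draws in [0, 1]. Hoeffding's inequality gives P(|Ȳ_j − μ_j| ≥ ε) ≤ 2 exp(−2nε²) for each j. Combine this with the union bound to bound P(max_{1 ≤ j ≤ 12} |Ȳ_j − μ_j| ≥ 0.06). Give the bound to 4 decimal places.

0.1395

Per-experiment Hoeffding bound: 2·exp(−2·715·0.06²) = 2·exp(−5.14800) = 0.011622.
Union bound over 12 events: 12·0.011622 = 0.13946.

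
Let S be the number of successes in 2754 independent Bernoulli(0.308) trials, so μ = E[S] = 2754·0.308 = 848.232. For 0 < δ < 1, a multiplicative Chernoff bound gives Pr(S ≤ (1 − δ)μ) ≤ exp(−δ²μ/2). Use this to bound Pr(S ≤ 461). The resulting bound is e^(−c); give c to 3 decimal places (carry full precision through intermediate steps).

88.389

Write 461 = (1 − δ)μ, so δ = 1 − 461/848.232 = 0.4565166…
Then the exponent is δ²μ/2 = (μ − 461)²/(2μ) = 88.388921.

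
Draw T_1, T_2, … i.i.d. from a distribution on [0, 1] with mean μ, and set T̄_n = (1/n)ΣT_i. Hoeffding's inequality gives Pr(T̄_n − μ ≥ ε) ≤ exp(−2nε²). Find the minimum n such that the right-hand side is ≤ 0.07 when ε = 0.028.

Require exp(−2nε²) ≤ 0.07, i.e. 2nε² ≥ ln(1/0.07) = 2.659260.
So n ≥ 2.659260 / (2·0.028²) = 1695.957.
The smallest integer n is 1696.

1696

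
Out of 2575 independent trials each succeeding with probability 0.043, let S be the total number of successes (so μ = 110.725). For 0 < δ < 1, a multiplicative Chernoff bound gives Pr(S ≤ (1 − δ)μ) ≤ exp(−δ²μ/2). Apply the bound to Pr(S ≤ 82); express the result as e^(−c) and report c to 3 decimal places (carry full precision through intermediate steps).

Write 82 = (1 − δ)μ, so δ = 1 − 82/110.725 = 0.2594265…
Then the exponent is δ²μ/2 = (μ − 82)²/(2μ) = 3.726013.

3.726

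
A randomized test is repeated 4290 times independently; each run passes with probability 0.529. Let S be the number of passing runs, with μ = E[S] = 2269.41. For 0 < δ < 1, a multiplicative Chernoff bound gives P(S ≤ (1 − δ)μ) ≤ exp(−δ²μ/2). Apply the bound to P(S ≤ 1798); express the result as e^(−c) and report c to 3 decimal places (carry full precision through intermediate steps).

Write 1798 = (1 − δ)μ, so δ = 1 − 1798/2269.41 = 0.2077236…
Then the exponent is δ²μ/2 = (μ − 1798)²/(2μ) = 48.961490.

48.961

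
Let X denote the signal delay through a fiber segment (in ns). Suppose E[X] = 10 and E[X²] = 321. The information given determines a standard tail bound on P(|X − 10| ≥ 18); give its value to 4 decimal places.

0.6821

The first two moments determine the variance, so Chebyshev's inequality is the sharpest standard bound available.
Var(X) = E[X²] − (E[X])² = 321 − 100 = 221.
Chebyshev's inequality: P(|X − μ| ≥ t) ≤ Var(X)/t² = 221/324 = 0.6821.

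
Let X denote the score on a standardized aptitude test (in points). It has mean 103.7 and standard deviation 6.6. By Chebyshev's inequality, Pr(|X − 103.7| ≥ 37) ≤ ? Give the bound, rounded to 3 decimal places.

0.032

Chebyshev: Pr(|X − μ| ≥ t) ≤ Var(X)/t².
Var(X) = σ² = 6.6² = 43.56.
Bound = 43.56 / 1369 = 0.0318.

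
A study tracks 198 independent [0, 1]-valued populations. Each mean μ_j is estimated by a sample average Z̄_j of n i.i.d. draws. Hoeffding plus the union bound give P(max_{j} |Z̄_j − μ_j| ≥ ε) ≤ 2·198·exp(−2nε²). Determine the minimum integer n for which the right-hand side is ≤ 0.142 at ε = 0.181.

Need 2·198·exp(−2nε²) ≤ 0.142, i.e. exp(−2nε²) ≤ 0.142/396.
So 2nε² ≥ ln(396/0.142) = 7.933342.
Hence n ≥ 7.933342/(2·0.181²) = 121.079.
The smallest integer n is 122.

122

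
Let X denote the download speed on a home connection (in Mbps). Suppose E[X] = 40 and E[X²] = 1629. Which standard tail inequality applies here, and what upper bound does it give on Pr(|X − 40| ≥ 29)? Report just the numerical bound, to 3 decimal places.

The first two moments determine the variance, so Chebyshev's inequality is the sharpest standard bound available.
Var(X) = E[X²] − (E[X])² = 1629 − 1600 = 29.
Chebyshev's inequality: Pr(|X − μ| ≥ t) ≤ Var(X)/t² = 29/841 = 0.0345.

0.034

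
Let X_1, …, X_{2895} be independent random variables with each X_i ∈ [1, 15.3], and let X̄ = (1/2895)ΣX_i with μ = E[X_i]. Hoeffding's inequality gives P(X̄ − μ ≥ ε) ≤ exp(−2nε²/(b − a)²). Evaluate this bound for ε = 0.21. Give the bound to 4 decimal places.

Exponent: 2nε²/(b − a)² = 2·2895·0.21² / 14.3² = 1.24866.
Bound = exp(−1.24866) = 0.28689.

0.2869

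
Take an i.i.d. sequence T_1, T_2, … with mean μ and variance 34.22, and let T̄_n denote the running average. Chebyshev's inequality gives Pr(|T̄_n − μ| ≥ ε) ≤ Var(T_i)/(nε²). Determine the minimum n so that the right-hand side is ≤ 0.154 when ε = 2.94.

Require 34.22/(n·2.94²) ≤ 0.154, i.e. n ≥ 34.22/(0.154·2.94²) = 25.708.
The smallest integer n is 26.

26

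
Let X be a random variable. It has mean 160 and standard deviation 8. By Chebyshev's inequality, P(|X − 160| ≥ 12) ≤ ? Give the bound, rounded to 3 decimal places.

Chebyshev: P(|X − μ| ≥ t) ≤ Var(X)/t².
Var(X) = σ² = 8² = 64.
Bound = 64 / 144 = 0.4444.

0.444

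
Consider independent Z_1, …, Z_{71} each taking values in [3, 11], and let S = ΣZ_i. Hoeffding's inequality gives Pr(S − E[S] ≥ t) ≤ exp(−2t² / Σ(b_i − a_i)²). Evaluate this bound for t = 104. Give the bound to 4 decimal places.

0.0086

Σ(b_i − a_i)² = 71·(8)² = 4544.
Exponent = 2·104²/4544 = 4.7606.
Bound = exp(−4.7606) = 0.00856.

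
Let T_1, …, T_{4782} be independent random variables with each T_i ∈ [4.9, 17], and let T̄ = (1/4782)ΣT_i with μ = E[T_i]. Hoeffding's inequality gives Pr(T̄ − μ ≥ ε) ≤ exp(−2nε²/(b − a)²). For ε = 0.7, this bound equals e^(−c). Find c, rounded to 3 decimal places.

c = 2nε²/(b − a)² = 2·4782·0.7² / 12.1² = 32.0085.

32.008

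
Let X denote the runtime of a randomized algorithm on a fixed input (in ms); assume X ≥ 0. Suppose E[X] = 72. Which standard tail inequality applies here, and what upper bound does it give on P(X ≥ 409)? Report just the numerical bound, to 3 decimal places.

0.176

Only the mean of a non-negative variable is known, so Markov's inequality is the applicable tail bound.
Markov's inequality: for a non-negative random variable, P(X ≥ a) ≤ E[X]/a.
Here E[X] = 72 and a = 409, so the bound is 72/409 = 0.1760.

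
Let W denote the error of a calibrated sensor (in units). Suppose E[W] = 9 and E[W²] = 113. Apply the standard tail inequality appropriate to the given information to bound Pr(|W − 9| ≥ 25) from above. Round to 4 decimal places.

0.0512

The first two moments determine the variance, so Chebyshev's inequality is the sharpest standard bound available.
Var(W) = E[W²] − (E[W])² = 113 − 81 = 32.
Chebyshev's inequality: Pr(|W − μ| ≥ t) ≤ Var(W)/t² = 32/625 = 0.0512.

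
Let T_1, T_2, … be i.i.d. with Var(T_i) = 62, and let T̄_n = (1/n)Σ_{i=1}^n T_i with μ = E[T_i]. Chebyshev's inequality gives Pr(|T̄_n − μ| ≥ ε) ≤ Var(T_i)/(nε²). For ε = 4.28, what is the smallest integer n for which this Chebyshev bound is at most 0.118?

Require 62/(n·4.28²) ≤ 0.118, i.e. n ≥ 62/(0.118·4.28²) = 28.683.
The smallest integer n is 29.

29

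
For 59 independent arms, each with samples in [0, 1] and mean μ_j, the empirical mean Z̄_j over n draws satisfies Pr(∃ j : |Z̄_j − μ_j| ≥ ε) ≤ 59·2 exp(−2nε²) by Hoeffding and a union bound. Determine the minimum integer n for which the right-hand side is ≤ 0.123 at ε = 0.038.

2378

Need 2·59·exp(−2nε²) ≤ 0.123, i.e. exp(−2nε²) ≤ 0.123/118.
So 2nε² ≥ ln(118/0.123) = 6.866256.
Hence n ≥ 6.866256/(2·0.038²) = 2377.512.
The smallest integer n is 2378.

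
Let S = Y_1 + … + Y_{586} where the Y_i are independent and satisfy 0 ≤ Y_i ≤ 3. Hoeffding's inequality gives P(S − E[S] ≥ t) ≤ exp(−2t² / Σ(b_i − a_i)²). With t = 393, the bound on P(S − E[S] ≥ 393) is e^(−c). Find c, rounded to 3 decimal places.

Σ(b_i − a_i)² = 586·(3)² = 5274.
c = 2t²/5274 = 2·393²/5274 = 58.5700.

58.570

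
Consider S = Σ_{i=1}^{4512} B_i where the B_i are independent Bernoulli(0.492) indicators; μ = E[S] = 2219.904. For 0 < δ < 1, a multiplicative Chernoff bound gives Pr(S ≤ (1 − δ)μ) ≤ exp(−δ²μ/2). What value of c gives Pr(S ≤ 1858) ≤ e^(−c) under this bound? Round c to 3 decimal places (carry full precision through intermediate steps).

29.500

Write 1858 = (1 − δ)μ, so δ = 1 − 1858/2219.904 = 0.1630269…
Then the exponent is δ²μ/2 = (μ − 1858)²/(2μ) = 29.500038.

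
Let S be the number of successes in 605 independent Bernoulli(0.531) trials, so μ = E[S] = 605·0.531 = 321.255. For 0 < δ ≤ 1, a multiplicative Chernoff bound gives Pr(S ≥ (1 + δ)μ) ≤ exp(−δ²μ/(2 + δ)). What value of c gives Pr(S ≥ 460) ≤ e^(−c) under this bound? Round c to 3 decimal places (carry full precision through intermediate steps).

24.640

Write 460 = (1 + δ)μ, so δ = 460/321.255 − 1 = 0.4318843…
Then the exponent is δ²μ/(2 + δ) = (460 − μ)² / (μ·(2 + δ)) = 24.640066.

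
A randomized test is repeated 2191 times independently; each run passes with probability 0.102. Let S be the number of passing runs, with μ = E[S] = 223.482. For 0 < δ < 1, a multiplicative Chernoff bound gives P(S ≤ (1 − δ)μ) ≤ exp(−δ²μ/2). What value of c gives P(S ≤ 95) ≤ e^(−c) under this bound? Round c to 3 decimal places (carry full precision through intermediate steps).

36.933

Write 95 = (1 − δ)μ, so δ = 1 − 95/223.482 = 0.5749098…
Then the exponent is δ²μ/2 = (μ − 95)²/(2μ) = 36.932783.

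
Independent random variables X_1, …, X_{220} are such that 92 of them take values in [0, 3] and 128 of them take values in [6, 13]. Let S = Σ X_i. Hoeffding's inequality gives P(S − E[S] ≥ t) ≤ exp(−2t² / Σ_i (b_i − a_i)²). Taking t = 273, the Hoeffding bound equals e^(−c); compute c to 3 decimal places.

Σ(b_i − a_i)² = 92·3² + 128·7² = 7100.
c = 2t² / 7100 = 2·273² / 7100 = 20.9941.

20.994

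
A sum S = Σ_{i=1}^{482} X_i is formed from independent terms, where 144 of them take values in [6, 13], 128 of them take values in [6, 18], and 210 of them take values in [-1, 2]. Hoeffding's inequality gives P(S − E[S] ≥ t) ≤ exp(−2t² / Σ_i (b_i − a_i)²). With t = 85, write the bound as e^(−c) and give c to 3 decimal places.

0.528

Σ(b_i − a_i)² = 144·7² + 128·12² + 210·3² = 27378.
c = 2t² / 27378 = 2·85² / 27378 = 0.5278.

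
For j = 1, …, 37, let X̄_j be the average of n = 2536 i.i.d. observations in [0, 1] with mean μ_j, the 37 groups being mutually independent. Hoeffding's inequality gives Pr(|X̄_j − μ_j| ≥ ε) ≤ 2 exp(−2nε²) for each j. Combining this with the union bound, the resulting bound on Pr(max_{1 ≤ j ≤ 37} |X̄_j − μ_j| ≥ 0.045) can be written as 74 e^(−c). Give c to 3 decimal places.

10.271

Union bound over the 37 events: Pr(max_{1 ≤ j ≤ 37} |X̄_j − μ_j| ≥ 0.045) ≤ 37·2·exp(−2nε²) = 74 exp(−2·2536·0.045²).
So c = 2·2536·0.045² = 10.2708.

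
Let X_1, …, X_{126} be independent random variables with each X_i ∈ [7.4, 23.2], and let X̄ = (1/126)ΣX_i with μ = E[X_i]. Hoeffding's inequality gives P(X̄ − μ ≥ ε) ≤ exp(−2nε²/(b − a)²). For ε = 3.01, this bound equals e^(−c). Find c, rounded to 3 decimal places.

9.146

c = 2nε²/(b − a)² = 2·126·3.01² / 15.8² = 9.1458.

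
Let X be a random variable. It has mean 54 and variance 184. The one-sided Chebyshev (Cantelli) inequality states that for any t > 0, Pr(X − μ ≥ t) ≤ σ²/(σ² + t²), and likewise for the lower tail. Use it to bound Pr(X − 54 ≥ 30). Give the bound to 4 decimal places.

0.1697

Here σ² = 184 and t = 30, so σ² + t² = 1084.
Cantelli's bound: 184/1084 = 0.1697.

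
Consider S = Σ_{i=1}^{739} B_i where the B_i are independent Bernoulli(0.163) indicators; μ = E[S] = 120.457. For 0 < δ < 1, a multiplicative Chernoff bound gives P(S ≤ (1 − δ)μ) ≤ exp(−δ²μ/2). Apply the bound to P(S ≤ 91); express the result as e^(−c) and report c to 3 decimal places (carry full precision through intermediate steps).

Write 91 = (1 − δ)μ, so δ = 1 − 91/120.457 = 0.2445437…
Then the exponent is δ²μ/2 = (μ − 91)²/(2μ) = 3.601762.

3.602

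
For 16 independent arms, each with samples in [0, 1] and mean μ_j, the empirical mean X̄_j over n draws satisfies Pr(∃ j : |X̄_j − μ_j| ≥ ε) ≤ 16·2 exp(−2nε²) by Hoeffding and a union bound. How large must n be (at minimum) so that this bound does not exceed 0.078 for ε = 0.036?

2322

Need 2·16·exp(−2nε²) ≤ 0.078, i.e. exp(−2nε²) ≤ 0.078/32.
So 2nε² ≥ ln(32/0.078) = 6.016782.
Hence n ≥ 6.016782/(2·0.036²) = 2321.289.
The smallest integer n is 2322.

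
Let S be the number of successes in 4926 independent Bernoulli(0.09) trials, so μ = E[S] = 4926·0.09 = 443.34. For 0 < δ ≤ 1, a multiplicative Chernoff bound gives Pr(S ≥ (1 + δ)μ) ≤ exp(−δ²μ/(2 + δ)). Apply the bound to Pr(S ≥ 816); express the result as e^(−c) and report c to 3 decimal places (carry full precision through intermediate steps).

110.276

Write 816 = (1 + δ)μ, so δ = 816/443.34 − 1 = 0.8405738…
Then the exponent is δ²μ/(2 + δ) = (816 − μ)² / (μ·(2 + δ)) = 110.276395.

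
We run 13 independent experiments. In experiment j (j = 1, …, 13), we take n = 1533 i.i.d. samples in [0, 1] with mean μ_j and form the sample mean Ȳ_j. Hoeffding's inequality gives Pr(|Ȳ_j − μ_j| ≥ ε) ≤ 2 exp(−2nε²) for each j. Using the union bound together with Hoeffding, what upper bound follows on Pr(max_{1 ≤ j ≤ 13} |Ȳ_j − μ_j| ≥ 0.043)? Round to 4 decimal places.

0.0897

Per-experiment Hoeffding bound: 2·exp(−2·1533·0.043²) = 2·exp(−5.66903) = 0.0069024.
Union bound over 13 events: 13·0.0069024 = 0.08973.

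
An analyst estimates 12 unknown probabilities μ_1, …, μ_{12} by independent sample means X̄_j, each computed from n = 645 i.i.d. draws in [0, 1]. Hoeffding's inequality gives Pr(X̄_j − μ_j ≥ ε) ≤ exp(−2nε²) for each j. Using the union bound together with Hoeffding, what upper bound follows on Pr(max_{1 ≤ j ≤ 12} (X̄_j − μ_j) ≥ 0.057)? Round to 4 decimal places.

Per-experiment Hoeffding bound: exp(−2·645·0.057²) = exp(−4.19121) = 0.015128.
Union bound over 12 events: 12·0.015128 = 0.18154.

0.1815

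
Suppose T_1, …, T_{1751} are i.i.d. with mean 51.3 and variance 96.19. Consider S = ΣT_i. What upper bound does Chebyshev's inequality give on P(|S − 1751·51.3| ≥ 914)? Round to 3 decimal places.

Var(S) = n·Var(T_i) = 1751·96.19 = 168428.69.
Chebyshev: P(|S − 1751·51.3| ≥ 914) ≤ Var(S)/914² = 168428.69/835396 = 0.2016.

0.202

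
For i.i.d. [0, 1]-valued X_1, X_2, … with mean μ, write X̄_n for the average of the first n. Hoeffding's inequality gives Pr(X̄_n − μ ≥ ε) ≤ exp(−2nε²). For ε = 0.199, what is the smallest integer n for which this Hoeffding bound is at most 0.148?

25

Require exp(−2nε²) ≤ 0.148, i.e. 2nε² ≥ ln(1/0.148) = 1.910543.
So n ≥ 1.910543 / (2·0.199²) = 24.122.
The smallest integer n is 25.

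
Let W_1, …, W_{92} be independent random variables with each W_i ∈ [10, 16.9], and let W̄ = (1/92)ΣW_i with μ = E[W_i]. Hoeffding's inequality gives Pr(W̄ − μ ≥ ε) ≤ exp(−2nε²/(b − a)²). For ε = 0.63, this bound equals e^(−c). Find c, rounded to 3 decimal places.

1.534

c = 2nε²/(b − a)² = 2·92·0.63² / 6.9² = 1.5339.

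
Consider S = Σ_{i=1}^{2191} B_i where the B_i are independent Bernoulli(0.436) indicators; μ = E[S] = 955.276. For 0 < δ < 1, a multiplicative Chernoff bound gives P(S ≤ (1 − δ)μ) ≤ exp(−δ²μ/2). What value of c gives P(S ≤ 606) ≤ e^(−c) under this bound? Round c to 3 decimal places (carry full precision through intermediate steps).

63.853

Write 606 = (1 − δ)μ, so δ = 1 − 606/955.276 = 0.3656284…
Then the exponent is δ²μ/2 = (μ − 606)²/(2μ) = 63.852606.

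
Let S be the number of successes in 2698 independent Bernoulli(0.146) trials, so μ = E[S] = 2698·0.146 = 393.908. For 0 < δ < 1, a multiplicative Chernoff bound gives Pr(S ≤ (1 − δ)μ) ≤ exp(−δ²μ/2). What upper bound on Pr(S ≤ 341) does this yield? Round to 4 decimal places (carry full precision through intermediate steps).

Write 341 = (1 − δ)μ, so δ = 1 − 341/393.908 = 0.1343156…
Then the exponent is δ²μ/2 = (μ − 341)²/(2μ) = 3.553186.
Bound = exp(−3.553186) = 0.02863.

0.0286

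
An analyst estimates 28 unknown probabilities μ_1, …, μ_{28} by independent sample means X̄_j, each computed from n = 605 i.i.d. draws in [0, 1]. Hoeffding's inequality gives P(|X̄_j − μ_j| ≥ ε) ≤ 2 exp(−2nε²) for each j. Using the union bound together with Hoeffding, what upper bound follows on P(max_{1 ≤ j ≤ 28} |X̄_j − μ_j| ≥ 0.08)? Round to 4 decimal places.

Per-experiment Hoeffding bound: 2·exp(−2·605·0.08²) = 2·exp(−7.74400) = 0.00086667.
Union bound over 28 events: 28·0.00086667 = 0.02427.

0.0243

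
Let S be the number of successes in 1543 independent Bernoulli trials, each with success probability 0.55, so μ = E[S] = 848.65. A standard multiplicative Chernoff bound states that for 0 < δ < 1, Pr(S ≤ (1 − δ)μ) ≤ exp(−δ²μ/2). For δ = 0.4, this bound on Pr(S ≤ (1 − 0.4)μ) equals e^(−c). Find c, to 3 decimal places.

c = δ²μ/2 = 0.4²·848.65/2 = 67.8920.

67.892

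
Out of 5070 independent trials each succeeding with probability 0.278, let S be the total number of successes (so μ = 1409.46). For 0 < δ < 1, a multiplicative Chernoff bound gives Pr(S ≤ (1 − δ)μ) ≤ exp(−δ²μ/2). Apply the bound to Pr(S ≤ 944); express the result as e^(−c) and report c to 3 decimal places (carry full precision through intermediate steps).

76.857

Write 944 = (1 − δ)μ, so δ = 1 − 944/1409.46 = 0.33024…
Then the exponent is δ²μ/2 = (μ − 944)²/(2μ) = 76.856744.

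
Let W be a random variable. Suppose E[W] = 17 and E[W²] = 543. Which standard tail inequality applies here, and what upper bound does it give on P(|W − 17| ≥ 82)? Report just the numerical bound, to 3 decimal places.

The first two moments determine the variance, so Chebyshev's inequality is the sharpest standard bound available.
Var(W) = E[W²] − (E[W])² = 543 − 289 = 254.
Chebyshev's inequality: P(|W − μ| ≥ t) ≤ Var(W)/t² = 254/6724 = 0.0378.

0.038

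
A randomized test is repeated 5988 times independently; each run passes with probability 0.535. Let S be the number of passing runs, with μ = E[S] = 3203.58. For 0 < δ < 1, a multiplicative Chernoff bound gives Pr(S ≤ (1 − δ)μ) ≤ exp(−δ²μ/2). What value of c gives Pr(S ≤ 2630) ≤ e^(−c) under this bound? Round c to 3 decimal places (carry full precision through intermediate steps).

Write 2630 = (1 − δ)μ, so δ = 1 − 2630/3203.58 = 0.1790434…
Then the exponent is δ²μ/2 = (μ − 2630)²/(2μ) = 51.347870.

51.348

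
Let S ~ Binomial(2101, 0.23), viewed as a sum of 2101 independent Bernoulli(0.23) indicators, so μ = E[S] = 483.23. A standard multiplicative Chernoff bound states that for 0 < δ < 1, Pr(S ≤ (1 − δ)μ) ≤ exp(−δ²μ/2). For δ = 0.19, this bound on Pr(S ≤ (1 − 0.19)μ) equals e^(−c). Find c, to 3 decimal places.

c = δ²μ/2 = 0.19²·483.23/2 = 8.7223.

8.722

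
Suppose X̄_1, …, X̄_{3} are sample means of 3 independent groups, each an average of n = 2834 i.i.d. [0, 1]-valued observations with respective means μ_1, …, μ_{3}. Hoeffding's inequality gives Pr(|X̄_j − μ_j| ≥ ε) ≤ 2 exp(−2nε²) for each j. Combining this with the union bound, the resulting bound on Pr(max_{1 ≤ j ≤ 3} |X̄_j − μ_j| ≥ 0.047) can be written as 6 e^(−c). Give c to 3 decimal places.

Union bound over the 3 events: Pr(max_{1 ≤ j ≤ 3} |X̄_j − μ_j| ≥ 0.047) ≤ 3·2·exp(−2nε²) = 6 exp(−2·2834·0.047²).
So c = 2·2834·0.047² = 12.5206.

12.521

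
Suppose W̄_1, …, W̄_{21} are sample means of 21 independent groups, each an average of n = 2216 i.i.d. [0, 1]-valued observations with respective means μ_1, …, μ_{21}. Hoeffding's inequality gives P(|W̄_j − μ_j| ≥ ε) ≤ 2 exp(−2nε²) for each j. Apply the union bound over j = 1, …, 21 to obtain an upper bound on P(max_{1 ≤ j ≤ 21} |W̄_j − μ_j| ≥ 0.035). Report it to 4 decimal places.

Per-experiment Hoeffding bound: 2·exp(−2·2216·0.035²) = 2·exp(−5.42920) = 0.0087732.
Union bound over 21 events: 21·0.0087732 = 0.18424.

0.1842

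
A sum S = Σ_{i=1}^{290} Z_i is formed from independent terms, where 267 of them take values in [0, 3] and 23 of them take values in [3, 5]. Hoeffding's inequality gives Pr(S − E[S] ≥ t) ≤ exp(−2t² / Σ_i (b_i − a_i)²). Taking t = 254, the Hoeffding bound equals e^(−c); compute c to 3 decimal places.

Σ(b_i − a_i)² = 267·3² + 23·2² = 2495.
c = 2t² / 2495 = 2·254² / 2495 = 51.7162.

51.716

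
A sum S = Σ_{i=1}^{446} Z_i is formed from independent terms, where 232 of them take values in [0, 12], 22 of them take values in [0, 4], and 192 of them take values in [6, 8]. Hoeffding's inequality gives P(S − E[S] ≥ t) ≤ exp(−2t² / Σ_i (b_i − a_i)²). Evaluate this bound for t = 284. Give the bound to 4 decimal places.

0.0094

Σ(b_i − a_i)² = 232·12² + 22·4² + 192·2² = 34528.
Exponent = 2·284² / 34528 = 4.67192.
Bound = exp(−4.67192) = 0.00935.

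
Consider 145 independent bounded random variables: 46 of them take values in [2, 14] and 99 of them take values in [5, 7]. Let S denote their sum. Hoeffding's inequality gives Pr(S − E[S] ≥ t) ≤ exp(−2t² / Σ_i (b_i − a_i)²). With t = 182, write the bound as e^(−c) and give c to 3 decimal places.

9.437

Σ(b_i − a_i)² = 46·12² + 99·2² = 7020.
c = 2t² / 7020 = 2·182² / 7020 = 9.4370.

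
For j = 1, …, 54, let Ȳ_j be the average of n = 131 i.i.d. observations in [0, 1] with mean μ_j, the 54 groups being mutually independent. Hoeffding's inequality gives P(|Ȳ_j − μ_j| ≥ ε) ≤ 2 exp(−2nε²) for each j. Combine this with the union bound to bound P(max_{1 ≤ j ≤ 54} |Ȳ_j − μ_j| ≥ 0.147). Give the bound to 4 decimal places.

0.3755

Per-experiment Hoeffding bound: 2·exp(−2·131·0.147²) = 2·exp(−5.66156) = 0.0069542.
Union bound over 54 events: 54·0.0069542 = 0.37553.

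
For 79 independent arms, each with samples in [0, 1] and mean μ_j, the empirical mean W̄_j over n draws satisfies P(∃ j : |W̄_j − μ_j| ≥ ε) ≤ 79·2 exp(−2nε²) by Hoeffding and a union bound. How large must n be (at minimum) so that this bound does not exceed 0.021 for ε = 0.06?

1240

Need 2·79·exp(−2nε²) ≤ 0.021, i.e. exp(−2nε²) ≤ 0.021/158.
So 2nε² ≥ ln(158/0.021) = 8.925828.
Hence n ≥ 8.925828/(2·0.06²) = 1239.698.
The smallest integer n is 1240.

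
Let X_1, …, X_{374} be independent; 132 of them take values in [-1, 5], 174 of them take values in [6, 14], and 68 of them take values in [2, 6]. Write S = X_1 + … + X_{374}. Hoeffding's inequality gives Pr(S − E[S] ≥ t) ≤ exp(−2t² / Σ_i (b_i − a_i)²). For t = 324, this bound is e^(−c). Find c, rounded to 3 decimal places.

Σ(b_i − a_i)² = 132·6² + 174·8² + 68·4² = 16976.
c = 2t² / 16976 = 2·324² / 16976 = 12.3676.

12.368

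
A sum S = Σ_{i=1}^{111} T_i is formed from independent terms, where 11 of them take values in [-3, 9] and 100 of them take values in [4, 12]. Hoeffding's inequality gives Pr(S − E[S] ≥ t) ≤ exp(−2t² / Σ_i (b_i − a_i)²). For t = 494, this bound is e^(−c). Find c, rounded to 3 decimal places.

Σ(b_i − a_i)² = 11·12² + 100·8² = 7984.
c = 2t² / 7984 = 2·494² / 7984 = 61.1313.

61.131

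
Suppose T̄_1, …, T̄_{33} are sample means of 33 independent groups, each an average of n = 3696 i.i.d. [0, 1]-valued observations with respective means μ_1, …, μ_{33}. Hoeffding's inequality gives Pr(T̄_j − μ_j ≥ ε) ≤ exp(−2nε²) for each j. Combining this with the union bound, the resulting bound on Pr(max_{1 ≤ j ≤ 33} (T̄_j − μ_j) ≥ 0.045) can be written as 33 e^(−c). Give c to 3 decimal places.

Union bound over the 33 events: Pr(max_{1 ≤ j ≤ 33} (T̄_j − μ_j) ≥ 0.045) ≤ 33·exp(−2nε²) = 33 exp(−2·3696·0.045²).
So c = 2·3696·0.045² = 14.9688.

14.969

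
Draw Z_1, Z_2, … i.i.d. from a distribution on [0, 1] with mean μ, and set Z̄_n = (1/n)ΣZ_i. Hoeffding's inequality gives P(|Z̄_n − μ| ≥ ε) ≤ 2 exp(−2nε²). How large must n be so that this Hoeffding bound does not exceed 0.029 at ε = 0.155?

89

Require 2·exp(−2nε²) ≤ 0.029, i.e. 2nε² ≥ ln(2/0.029) = 4.233607.
So n ≥ 4.233607 / (2·0.155²) = 88.108.
The smallest integer n is 89.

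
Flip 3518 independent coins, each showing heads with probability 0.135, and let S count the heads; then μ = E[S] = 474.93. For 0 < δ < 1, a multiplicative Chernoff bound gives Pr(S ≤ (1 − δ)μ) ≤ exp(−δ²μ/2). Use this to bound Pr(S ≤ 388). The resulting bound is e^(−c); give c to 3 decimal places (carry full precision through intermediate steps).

7.956

Write 388 = (1 − δ)μ, so δ = 1 − 388/474.93 = 0.1830375…
Then the exponent is δ²μ/2 = (μ − 388)²/(2μ) = 7.955725.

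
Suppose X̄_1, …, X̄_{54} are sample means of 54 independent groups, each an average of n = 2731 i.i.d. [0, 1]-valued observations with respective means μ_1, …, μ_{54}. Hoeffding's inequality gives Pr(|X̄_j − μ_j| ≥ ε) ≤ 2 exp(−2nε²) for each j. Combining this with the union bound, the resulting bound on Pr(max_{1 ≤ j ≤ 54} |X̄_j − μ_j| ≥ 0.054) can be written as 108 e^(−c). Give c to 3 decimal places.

Union bound over the 54 events: Pr(max_{1 ≤ j ≤ 54} |X̄_j − μ_j| ≥ 0.054) ≤ 54·2·exp(−2nε²) = 108 exp(−2·2731·0.054²).
So c = 2·2731·0.054² = 15.9272.

15.927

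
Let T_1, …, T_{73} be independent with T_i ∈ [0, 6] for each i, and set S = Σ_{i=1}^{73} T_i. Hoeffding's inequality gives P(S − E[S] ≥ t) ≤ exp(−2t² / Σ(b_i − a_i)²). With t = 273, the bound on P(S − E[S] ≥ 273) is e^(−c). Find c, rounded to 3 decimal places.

56.719

Σ(b_i − a_i)² = 73·(6)² = 2628.
c = 2t²/2628 = 2·273²/2628 = 56.7192.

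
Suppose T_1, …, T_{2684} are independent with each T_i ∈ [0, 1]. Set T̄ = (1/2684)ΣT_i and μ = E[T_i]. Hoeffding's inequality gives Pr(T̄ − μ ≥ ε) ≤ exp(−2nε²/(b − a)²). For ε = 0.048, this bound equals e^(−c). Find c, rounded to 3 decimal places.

12.368

c = 2nε²/(b − a)² = 2·2684·0.048² / 1² = 12.3679.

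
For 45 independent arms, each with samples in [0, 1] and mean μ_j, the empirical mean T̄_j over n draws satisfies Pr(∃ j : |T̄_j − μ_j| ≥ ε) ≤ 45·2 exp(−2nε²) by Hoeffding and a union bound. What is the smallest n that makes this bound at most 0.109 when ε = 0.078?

552

Need 2·45·exp(−2nε²) ≤ 0.109, i.e. exp(−2nε²) ≤ 0.109/90.
So 2nε² ≥ ln(90/0.109) = 6.716217.
Hence n ≥ 6.716217/(2·0.078²) = 551.957.
The smallest integer n is 552.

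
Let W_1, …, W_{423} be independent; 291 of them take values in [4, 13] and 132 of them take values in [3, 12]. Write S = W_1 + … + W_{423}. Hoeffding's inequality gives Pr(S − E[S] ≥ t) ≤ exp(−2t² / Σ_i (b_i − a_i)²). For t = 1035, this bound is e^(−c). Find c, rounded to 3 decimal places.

62.530

Σ(b_i − a_i)² = 291·9² + 132·9² = 34263.
c = 2t² / 34263 = 2·1035² / 34263 = 62.5296.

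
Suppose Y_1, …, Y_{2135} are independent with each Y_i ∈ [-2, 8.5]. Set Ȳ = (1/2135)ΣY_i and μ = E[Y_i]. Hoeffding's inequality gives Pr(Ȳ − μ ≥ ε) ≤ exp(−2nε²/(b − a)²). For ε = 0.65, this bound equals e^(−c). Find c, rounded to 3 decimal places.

16.363

c = 2nε²/(b − a)² = 2·2135·0.65² / 10.5² = 16.3635.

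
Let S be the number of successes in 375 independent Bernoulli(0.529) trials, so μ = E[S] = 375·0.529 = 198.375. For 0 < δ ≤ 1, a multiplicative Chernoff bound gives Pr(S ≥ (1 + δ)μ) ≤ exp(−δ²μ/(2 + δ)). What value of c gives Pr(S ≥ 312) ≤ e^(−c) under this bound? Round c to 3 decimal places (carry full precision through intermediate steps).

Write 312 = (1 + δ)μ, so δ = 312/198.375 − 1 = 0.5727788…
Then the exponent is δ²μ/(2 + δ) = (312 − μ)² / (μ·(2 + δ)) = 25.296381.

25.296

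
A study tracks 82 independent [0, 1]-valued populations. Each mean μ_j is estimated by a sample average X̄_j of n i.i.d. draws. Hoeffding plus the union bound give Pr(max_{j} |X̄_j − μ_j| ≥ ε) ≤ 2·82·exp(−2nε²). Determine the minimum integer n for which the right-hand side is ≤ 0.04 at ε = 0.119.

294

Need 2·82·exp(−2nε²) ≤ 0.04, i.e. exp(−2nε²) ≤ 0.04/164.
So 2nε² ≥ ln(164/0.04) = 8.318742.
Hence n ≥ 8.318742/(2·0.119²) = 293.720.
The smallest integer n is 294.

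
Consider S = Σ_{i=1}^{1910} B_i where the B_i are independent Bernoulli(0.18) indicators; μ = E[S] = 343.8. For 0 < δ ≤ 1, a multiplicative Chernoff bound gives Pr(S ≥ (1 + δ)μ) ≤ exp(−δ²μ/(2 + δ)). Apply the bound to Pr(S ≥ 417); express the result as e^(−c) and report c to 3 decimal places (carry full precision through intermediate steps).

7.043

Write 417 = (1 + δ)μ, so δ = 417/343.8 − 1 = 0.2129145…
Then the exponent is δ²μ/(2 + δ) = (417 − μ)² / (μ·(2 + δ)) = 7.042902.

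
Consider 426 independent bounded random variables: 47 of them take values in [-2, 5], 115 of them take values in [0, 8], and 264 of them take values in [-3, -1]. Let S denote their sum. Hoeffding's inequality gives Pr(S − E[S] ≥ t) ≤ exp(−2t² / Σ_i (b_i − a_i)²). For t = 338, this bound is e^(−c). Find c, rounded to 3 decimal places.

Σ(b_i − a_i)² = 47·7² + 115·8² + 264·2² = 10719.
c = 2t² / 10719 = 2·338² / 10719 = 21.3162.

21.316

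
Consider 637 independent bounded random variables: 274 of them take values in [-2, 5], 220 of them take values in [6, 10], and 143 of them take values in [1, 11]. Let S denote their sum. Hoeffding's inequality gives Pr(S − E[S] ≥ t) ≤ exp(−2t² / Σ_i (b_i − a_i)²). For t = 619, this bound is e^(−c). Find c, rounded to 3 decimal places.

Σ(b_i − a_i)² = 274·7² + 220·4² + 143·10² = 31246.
c = 2t² / 31246 = 2·619² / 31246 = 24.5254.

24.525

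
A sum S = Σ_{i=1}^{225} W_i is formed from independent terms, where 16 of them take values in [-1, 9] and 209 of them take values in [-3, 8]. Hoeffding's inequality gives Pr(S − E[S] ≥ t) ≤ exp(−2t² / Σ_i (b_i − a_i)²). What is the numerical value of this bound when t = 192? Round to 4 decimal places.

Σ(b_i − a_i)² = 16·10² + 209·11² = 26889.
Exponent = 2·192² / 26889 = 2.74194.
Bound = exp(−2.74194) = 0.06445.

0.0644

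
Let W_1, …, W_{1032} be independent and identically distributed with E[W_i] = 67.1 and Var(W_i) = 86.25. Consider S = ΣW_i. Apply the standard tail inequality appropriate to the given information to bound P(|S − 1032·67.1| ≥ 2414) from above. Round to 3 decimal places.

With mean and variance of each term known, Chebyshev's inequality bounds the deviation of the sum (or sample mean).
Var(S) = n·Var(W_i) = 1032·86.25 = 89010.
Chebyshev: P(|S − 1032·67.1| ≥ 2414) ≤ Var(S)/2414² = 89010/5827396 = 0.0153.

0.015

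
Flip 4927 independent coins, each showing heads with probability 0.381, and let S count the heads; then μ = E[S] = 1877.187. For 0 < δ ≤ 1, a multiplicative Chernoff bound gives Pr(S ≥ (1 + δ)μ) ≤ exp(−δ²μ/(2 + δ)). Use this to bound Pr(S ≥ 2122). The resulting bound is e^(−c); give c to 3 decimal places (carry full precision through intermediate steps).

14.986

Write 2122 = (1 + δ)μ, so δ = 2122/1877.187 − 1 = 0.1304148…
Then the exponent is δ²μ/(2 + δ) = (2122 − μ)² / (μ·(2 + δ)) = 14.986397.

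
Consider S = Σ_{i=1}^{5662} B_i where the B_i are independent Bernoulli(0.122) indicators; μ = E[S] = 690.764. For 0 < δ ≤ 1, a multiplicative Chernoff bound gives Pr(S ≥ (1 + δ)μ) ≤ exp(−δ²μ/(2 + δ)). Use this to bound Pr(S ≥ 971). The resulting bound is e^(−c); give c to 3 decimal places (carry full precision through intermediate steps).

Write 971 = (1 + δ)μ, so δ = 971/690.764 − 1 = 0.4056899…
Then the exponent is δ²μ/(2 + δ) = (971 − μ)² / (μ·(2 + δ)) = 47.258345.

47.258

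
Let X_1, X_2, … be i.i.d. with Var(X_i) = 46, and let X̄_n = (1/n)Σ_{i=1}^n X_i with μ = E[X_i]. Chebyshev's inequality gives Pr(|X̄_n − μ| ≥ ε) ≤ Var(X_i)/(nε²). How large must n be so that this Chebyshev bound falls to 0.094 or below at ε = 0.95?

Require 46/(n·0.95²) ≤ 0.094, i.e. n ≥ 46/(0.094·0.95²) = 542.229.
The smallest integer n is 543.

543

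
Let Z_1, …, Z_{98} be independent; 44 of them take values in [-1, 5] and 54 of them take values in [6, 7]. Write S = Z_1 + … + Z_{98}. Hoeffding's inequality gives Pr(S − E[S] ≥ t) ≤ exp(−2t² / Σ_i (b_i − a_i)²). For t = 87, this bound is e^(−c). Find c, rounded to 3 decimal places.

Σ(b_i − a_i)² = 44·6² + 54·1² = 1638.
c = 2t² / 1638 = 2·87² / 1638 = 9.2418.

9.242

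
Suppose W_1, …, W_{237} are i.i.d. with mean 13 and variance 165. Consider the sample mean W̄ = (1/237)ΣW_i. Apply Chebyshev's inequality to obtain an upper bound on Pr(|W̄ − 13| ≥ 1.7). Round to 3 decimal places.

Var(W̄) = Var(W_i)/n = 165/237 = 0.6962.
Chebyshev: Pr(|W̄ − 13| ≥ 1.7) ≤ Var(W̄)/(1.7)² = 165/(237·1.7²) = 0.2409.

0.241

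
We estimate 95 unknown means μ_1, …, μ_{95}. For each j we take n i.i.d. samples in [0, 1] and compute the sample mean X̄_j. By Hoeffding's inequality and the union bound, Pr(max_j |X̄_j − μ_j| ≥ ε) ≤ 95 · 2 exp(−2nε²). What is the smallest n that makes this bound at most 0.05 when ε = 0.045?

2036

Need 2·95·exp(−2nε²) ≤ 0.05, i.e. exp(−2nε²) ≤ 0.05/190.
So 2nε² ≥ ln(190/0.05) = 8.242756.
Hence n ≥ 8.242756/(2·0.045²) = 2035.248.
The smallest integer n is 2036.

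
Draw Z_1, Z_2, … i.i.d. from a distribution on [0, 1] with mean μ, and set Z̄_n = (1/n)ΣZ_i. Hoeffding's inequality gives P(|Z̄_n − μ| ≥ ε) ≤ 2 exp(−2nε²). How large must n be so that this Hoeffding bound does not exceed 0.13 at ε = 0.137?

Require 2·exp(−2nε²) ≤ 0.13, i.e. 2nε² ≥ ln(2/0.13) = 2.733368.
So n ≥ 2.733368 / (2·0.137²) = 72.816.
The smallest integer n is 73.

73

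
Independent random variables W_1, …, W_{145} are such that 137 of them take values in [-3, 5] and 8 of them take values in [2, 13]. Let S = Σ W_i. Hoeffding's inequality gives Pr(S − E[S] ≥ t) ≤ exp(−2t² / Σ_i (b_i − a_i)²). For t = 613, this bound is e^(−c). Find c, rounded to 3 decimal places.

Σ(b_i − a_i)² = 137·8² + 8·11² = 9736.
c = 2t² / 9736 = 2·613² / 9736 = 77.1917.

77.192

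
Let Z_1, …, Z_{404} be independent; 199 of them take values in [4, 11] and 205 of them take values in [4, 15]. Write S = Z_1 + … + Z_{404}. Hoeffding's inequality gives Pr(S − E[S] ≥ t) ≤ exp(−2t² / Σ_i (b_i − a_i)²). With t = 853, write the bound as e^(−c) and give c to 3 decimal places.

Σ(b_i − a_i)² = 199·7² + 205·11² = 34556.
c = 2t² / 34556 = 2·853² / 34556 = 42.1119.

42.112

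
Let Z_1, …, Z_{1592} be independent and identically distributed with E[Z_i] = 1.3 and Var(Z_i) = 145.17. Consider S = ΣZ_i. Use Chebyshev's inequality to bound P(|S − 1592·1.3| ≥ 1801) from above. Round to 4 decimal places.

Var(S) = n·Var(Z_i) = 1592·145.17 = 231110.64.
Chebyshev: P(|S − 1592·1.3| ≥ 1801) ≤ Var(S)/1801² = 231110.64/3243601 = 0.0713.

0.0713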